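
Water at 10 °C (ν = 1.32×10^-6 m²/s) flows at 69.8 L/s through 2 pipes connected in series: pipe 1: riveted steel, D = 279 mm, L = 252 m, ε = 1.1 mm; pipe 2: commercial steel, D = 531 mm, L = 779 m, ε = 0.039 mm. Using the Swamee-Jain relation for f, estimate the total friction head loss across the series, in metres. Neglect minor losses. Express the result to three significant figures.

H ≈ 1.87 m

Pipe 1: V = 1.142 m/s, Re = 2.41×10^5, ε/D = 0.00394, f = 0.02892, h_1 = f(L/D)V²/2g = 1.735 m
Pipe 2: V = 0.3152 m/s, Re = 1.27×10^5, ε/D = 7.34×10^-5, f = 0.01751, h_2 = f(L/D)V²/2g = 0.1301 m
Series → Q common, losses add: H = Σh = 1.865 m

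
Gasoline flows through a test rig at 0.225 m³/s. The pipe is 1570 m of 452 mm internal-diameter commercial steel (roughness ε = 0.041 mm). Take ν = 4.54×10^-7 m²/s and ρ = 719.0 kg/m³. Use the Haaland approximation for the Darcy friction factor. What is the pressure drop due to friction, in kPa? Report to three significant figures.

Δp ≈ 31.6 kPa

V = 4Q/(πD²) = 4·0.225/(π·0.452²) = 1.402 m/s
Re = VD/ν = 1.402·0.452/4.54×10^-7 = 1.40×10^6 → turbulent
ε/D = 0.041/452 = 9.07×10^-5
Haaland: f = 0.01285
h_f = f(L/D)V²/(2g) = 0.01285·(1570/0.452)·1.402²/(2·9.81) = 4.473 m
Δp = ρg·h_f = 719.0·9.81·4.473 = 31.55 kPa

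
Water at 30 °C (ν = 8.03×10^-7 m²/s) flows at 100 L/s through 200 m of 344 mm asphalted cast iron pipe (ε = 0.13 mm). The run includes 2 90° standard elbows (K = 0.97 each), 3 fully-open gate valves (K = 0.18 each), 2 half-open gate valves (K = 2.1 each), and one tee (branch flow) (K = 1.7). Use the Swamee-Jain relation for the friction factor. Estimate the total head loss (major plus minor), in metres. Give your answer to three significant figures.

H_L ≈ 1.08 m

V = 4Q/(πD²) = 1.076 m/s; V²/2g = 0.05900 m
Re = 4.61×10^5, ε/D = 3.78×10^-4 → f = 0.01705 (Swamee-Jain)
Major: h_f = f(L/D)·V²/2g = 0.01705·581.4·0.05900 = 0.5848 m
Minor: ΣK = 8.38; h_m = ΣK·V²/2g = 0.4945 m
Total H_L = 0.5848 + 0.4945 = 1.079 m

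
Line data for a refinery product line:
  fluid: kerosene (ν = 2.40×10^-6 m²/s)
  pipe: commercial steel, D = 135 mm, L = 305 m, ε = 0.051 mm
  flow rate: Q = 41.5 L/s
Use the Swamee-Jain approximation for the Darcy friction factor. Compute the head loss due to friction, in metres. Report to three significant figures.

V = 4Q/(πD²) = 4·0.0415/(π·0.135²) = 2.899 m/s
Re = VD/ν = 2.899·0.135/2.40×10^-6 = 1.63×10^5 → turbulent
ε/D = 0.051/135 = 3.78×10^-4
Swamee-Jain: f = 0.01867
h_f = f(L/D)V²/(2g) = 0.01867·(305/0.135)·2.899²/(2·9.81) = 18.07 m

h_f ≈ 18.1 m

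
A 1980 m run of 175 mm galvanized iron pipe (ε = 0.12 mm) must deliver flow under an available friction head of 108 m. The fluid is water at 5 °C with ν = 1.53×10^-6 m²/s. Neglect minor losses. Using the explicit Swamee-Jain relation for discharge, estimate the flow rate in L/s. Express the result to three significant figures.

Q ≈ 75.5 L/s

Swamee-Jain (Type II): Q = -0.965·√(gD⁵h_f/L)·ln[ε/(3.7D) + √(3.17ν²L/(gD³h_f))]
√(gD⁵h_f/L) = √(9.81·0.175⁵·108/1980) = 0.009371
ε/(3.7D) = 1.85×10^-4; √(3.17ν²L/(gD³h_f)) = 5.09×10^-5
Q = -0.965·0.009371·ln(2.362×10^-4) = 0.07552 m³/s
Check: V = 3.14 m/s, Re = 3.59×10^5, f = 0.01913, h_f = 109 m ≈ 108 m ✓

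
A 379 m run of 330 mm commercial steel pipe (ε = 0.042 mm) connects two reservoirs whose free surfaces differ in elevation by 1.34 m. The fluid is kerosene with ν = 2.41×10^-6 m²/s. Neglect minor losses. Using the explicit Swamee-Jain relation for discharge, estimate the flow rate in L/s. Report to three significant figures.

Swamee-Jain (Type II): Q = -0.965·√(gD⁵h_f/L)·ln[ε/(3.7D) + √(3.17ν²L/(gD³h_f))]
√(gD⁵h_f/L) = √(9.81·0.330⁵·1.34/379) = 0.01165
ε/(3.7D) = 3.44×10^-5; √(3.17ν²L/(gD³h_f)) = 1.22×10^-4
Q = -0.965·0.01165·ln(1.559×10^-4) = 0.09856 m³/s
Check: V = 1.15 m/s, Re = 1.58×10^5, f = 0.01722, h_f = 1.34 m ≈ 1.34 m ✓

Q ≈ 98.6 L/s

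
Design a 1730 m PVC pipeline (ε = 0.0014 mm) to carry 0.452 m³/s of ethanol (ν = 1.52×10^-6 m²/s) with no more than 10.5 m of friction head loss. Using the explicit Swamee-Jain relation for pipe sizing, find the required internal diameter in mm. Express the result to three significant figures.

Swamee-Jain (Type III): D = 0.66·[ε^1.25·(LQ²/(gh_f))^4.75 + ν·Q^9.4·(L/(gh_f))^5.2]^0.04
LQ²/(gh_f) = 3.431; L/(gh_f) = 16.80
Term 1 = ε^1.25·(…)^4.75 = 1.68×10^-5; Term 2 = ν·Q^9.4·(…)^5.2 = 0.00205
D = 0.66·(1.68×10^-5 + 0.00205)^0.04 = 0.5154 m = 515 mm
Check: V = 2.17 m/s, Re = 7.35×10^5, f = 0.01229, h_f = 9.87 m ≈ 10.5 m ✓

D ≈ 515 mm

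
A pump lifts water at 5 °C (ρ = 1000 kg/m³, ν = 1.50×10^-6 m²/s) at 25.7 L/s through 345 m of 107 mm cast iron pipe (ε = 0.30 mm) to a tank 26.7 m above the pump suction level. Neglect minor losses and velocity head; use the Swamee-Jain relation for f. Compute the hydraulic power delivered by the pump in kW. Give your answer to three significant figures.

V = 4Q/(πD²) = 2.858 m/s; Re = 2.04×10^5; ε/D = 0.00280; f = 0.02655
h_f = f(L/D)V²/2g = 35.63 m
Total head H = z + h_f = 26.7 + 35.63 = 62.33 m
P_hyd = ρgQH = 1000·9.81·0.0257·62.33 = 15.72 kW

P_hyd ≈ 15.7 kW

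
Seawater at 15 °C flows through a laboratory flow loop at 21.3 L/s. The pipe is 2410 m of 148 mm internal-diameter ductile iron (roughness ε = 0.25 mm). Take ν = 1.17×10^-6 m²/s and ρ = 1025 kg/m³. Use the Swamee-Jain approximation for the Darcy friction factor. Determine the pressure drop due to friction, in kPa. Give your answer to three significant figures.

Δp ≈ 305 kPa

V = 4Q/(πD²) = 4·0.0213/(π·0.148²) = 1.238 m/s
Re = VD/ν = 1.238·0.148/1.17×10^-6 = 1.57×10^5 → turbulent
ε/D = 0.25/148 = 0.00169
Swamee-Jain: f = 0.02384
h_f = f(L/D)V²/(2g) = 0.02384·(2410/0.148)·1.238²/(2·9.81) = 30.33 m
Δp = ρg·h_f = 1025·9.81·30.33 = 305.0 kPa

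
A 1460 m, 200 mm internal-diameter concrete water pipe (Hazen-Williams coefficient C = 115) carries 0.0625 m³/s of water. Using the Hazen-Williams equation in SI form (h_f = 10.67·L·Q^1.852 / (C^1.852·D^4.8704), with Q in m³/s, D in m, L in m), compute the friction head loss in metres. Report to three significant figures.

h_f ≈ 35.5 m

h_f = 10.67·1460·0.0625^1.852 / (115^1.852·0.200^4.8704) = 35.51 m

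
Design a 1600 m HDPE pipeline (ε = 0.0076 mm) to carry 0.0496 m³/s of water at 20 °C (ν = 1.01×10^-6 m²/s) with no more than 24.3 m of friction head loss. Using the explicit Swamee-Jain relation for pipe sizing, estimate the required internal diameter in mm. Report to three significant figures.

D ≈ 183 mm

Swamee-Jain (Type III): D = 0.66·[ε^1.25·(LQ²/(gh_f))^4.75 + ν·Q^9.4·(L/(gh_f))^5.2]^0.04
LQ²/(gh_f) = 0.01651; L/(gh_f) = 6.712
Term 1 = ε^1.25·(…)^4.75 = 1.37×10^-15; Term 2 = ν·Q^9.4·(…)^5.2 = 1.10×10^-14
D = 0.66·(1.37×10^-15 + 1.10×10^-14)^0.04 = 0.1833 m = 183 mm
Check: V = 1.88 m/s, Re = 3.41×10^5, f = 0.01454, h_f = 22.8 m ≈ 24.3 m ✓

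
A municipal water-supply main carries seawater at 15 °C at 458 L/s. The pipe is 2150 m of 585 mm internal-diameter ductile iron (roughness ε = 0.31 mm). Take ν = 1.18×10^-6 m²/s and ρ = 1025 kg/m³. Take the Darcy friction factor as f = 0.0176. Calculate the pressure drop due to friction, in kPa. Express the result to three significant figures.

Δp ≈ 96.3 kPa

V = 4Q/(πD²) = 4·0.458/(π·0.585²) = 1.704 m/s
h_f = f(L/D)V²/(2g) = 0.01760·(2150/0.585)·1.704²/(2·9.81) = 9.572 m
Δp = ρg·h_f = 1025·9.81·9.572 = 96.25 kPa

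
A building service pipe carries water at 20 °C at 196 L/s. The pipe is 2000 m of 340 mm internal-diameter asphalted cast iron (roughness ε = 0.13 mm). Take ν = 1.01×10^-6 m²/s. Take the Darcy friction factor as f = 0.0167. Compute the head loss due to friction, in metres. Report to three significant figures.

h_f ≈ 23.3 m

V = 4Q/(πD²) = 4·0.196/(π·0.340²) = 2.159 m/s
h_f = f(L/D)V²/(2g) = 0.01670·(2000/0.340)·2.159²/(2·9.81) = 23.33 m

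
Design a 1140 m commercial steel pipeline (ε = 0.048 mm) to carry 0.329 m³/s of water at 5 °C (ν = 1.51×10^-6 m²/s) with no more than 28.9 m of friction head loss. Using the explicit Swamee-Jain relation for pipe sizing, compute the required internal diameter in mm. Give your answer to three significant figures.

Swamee-Jain (Type III): D = 0.66·[ε^1.25·(LQ²/(gh_f))^4.75 + ν·Q^9.4·(L/(gh_f))^5.2]^0.04
LQ²/(gh_f) = 0.4352; L/(gh_f) = 4.021
Term 1 = ε^1.25·(…)^4.75 = 7.68×10^-8; Term 2 = ν·Q^9.4·(…)^5.2 = 6.07×10^-8
D = 0.66·(7.68×10^-8 + 6.07×10^-8)^0.04 = 0.3508 m = 351 mm
Check: V = 3.40 m/s, Re = 7.91×10^5, f = 0.01427, h_f = 27.4 m ≈ 28.9 m ✓

D ≈ 351 mm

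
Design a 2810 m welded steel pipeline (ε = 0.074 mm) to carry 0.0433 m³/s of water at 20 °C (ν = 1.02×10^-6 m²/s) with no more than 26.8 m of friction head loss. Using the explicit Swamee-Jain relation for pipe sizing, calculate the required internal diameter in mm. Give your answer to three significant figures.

Swamee-Jain (Type III): D = 0.66·[ε^1.25·(LQ²/(gh_f))^4.75 + ν·Q^9.4·(L/(gh_f))^5.2]^0.04
LQ²/(gh_f) = 0.02004; L/(gh_f) = 10.69
Term 1 = ε^1.25·(…)^4.75 = 5.89×10^-14; Term 2 = ν·Q^9.4·(…)^5.2 = 3.48×10^-14
D = 0.66·(5.89×10^-14 + 3.48×10^-14)^0.04 = 0.1988 m = 199 mm
Check: V = 1.39 m/s, Re = 2.72×10^5, f = 0.01770, h_f = 24.8 m ≈ 26.8 m ✓

D ≈ 199 mm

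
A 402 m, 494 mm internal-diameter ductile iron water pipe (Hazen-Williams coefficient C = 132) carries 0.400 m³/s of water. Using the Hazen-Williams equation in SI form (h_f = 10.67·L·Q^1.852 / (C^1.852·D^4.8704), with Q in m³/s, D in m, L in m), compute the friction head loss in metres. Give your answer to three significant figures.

h_f = 10.67·402·0.400^1.852 / (132^1.852·0.494^4.8704) = 2.883 m

h_f ≈ 2.88 m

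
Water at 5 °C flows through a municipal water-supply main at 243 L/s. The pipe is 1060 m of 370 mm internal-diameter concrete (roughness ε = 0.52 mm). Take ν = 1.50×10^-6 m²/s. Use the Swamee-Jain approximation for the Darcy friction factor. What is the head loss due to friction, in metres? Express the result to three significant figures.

h_f ≈ 16.3 m

V = 4Q/(πD²) = 4·0.243/(π·0.370²) = 2.260 m/s
Re = VD/ν = 2.260·0.370/1.50×10^-6 = 5.57×10^5 → turbulent
ε/D = 0.52/370 = 0.00141
Swamee-Jain: f = 0.02191
h_f = f(L/D)V²/(2g) = 0.02191·(1060/0.370)·2.260²/(2·9.81) = 16.34 m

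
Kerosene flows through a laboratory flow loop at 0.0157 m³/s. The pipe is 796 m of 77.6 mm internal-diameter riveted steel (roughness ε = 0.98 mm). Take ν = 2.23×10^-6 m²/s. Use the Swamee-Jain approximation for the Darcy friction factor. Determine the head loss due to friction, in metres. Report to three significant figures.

h_f ≈ 241 m

V = 4Q/(πD²) = 4·0.0157/(π·0.0776²) = 3.320 m/s
Re = VD/ν = 3.320·0.0776/2.23×10^-6 = 1.16×10^5 → turbulent
ε/D = 0.98/77.6 = 0.0126
Swamee-Jain: f = 0.04175
h_f = f(L/D)V²/(2g) = 0.04175·(796/0.0776)·3.320²/(2·9.81) = 240.5 m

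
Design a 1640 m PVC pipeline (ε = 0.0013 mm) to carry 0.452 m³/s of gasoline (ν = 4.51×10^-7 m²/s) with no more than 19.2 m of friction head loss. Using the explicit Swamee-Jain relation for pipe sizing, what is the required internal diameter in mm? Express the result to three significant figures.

Swamee-Jain (Type III): D = 0.66·[ε^1.25·(LQ²/(gh_f))^4.75 + ν·Q^9.4·(L/(gh_f))^5.2]^0.04
LQ²/(gh_f) = 1.779; L/(gh_f) = 8.707
Term 1 = ε^1.25·(…)^4.75 = 6.77×10^-7; Term 2 = ν·Q^9.4·(…)^5.2 = 1.99×10^-5
D = 0.66·(6.77×10^-7 + 1.99×10^-5)^0.04 = 0.4287 m = 429 mm
Check: V = 3.13 m/s, Re = 2.98×10^6, f = 0.009890, h_f = 18.9 m ≈ 19.2 m ✓

D ≈ 429 mm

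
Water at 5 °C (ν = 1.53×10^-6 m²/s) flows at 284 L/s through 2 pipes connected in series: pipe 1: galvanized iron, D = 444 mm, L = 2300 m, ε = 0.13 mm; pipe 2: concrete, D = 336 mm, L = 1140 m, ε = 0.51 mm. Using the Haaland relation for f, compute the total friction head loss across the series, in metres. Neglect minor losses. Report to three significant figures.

H ≈ 53.5 m

Pipe 1: V = 1.834 m/s, Re = 5.32×10^5, ε/D = 2.93×10^-4, f = 0.01603, h_1 = f(L/D)V²/2g = 14.24 m
Pipe 2: V = 3.203 m/s, Re = 7.03×10^5, ε/D = 0.00152, f = 0.02212, h_2 = f(L/D)V²/2g = 39.24 m
Series → Q common, losses add: H = Σh = 53.48 m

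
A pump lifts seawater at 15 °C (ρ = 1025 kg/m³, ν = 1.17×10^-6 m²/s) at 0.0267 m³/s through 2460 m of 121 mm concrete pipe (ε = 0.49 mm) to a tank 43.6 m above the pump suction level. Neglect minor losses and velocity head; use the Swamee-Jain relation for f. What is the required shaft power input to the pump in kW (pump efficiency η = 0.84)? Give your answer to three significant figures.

P_shaft ≈ 66.0 kW

V = 4Q/(πD²) = 2.322 m/s; Re = 2.40×10^5; ε/D = 0.00405; f = 0.02914
h_f = f(L/D)V²/2g = 162.8 m
Total head H = z + h_f = 43.6 + 162.8 = 206.4 m
P_hyd = ρgQH = 1025·9.81·0.0267·206.4 = 55.41 kW
P_shaft = P_hyd/η = 55.41/0.84 = 65.96 kW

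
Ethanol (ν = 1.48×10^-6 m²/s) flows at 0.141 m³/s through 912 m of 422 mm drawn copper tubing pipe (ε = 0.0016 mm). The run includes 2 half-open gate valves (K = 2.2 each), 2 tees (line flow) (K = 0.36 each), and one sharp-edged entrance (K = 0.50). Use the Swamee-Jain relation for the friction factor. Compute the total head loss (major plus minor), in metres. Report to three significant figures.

V = 4Q/(πD²) = 1.008 m/s; V²/2g = 0.05180 m
Re = 2.87×10^5, ε/D = 3.79×10^-6 → f = 0.01453 (Swamee-Jain)
Major: h_f = f(L/D)·V²/2g = 0.01453·2161·0.05180 = 1.627 m
Minor: ΣK = 5.62; h_m = ΣK·V²/2g = 0.2911 m
Total H_L = 1.627 + 0.2911 = 1.918 m

H_L ≈ 1.92 m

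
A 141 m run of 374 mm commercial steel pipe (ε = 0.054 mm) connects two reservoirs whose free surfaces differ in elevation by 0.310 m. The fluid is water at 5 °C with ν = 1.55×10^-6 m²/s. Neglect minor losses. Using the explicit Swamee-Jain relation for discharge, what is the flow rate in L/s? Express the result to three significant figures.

Swamee-Jain (Type II): Q = -0.965·√(gD⁵h_f/L)·ln[ε/(3.7D) + √(3.17ν²L/(gD³h_f))]
√(gD⁵h_f/L) = √(9.81·0.374⁵·0.310/141) = 0.01256
ε/(3.7D) = 3.90×10^-5; √(3.17ν²L/(gD³h_f)) = 8.22×10^-5
Q = -0.965·0.01256·ln(1.212×10^-4) = 0.1093 m³/s
Check: V = 0.995 m/s, Re = 2.40×10^5, f = 0.01631, h_f = 0.310 m ≈ 0.310 m ✓

Q ≈ 109 L/s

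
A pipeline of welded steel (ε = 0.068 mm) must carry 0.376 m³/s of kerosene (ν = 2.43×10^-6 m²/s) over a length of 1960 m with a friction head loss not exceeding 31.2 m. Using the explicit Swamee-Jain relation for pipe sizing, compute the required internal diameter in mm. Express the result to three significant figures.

Swamee-Jain (Type III): D = 0.66·[ε^1.25·(LQ²/(gh_f))^4.75 + ν·Q^9.4·(L/(gh_f))^5.2]^0.04
LQ²/(gh_f) = 0.9053; L/(gh_f) = 6.404
Term 1 = ε^1.25·(…)^4.75 = 3.85×10^-6; Term 2 = ν·Q^9.4·(…)^5.2 = 3.85×10^-6
D = 0.66·(3.85×10^-6 + 3.85×10^-6)^0.04 = 0.4121 m = 412 mm
Check: V = 2.82 m/s, Re = 4.78×10^5, f = 0.01524, h_f = 29.3 m ≈ 31.2 m ✓

D ≈ 412 mm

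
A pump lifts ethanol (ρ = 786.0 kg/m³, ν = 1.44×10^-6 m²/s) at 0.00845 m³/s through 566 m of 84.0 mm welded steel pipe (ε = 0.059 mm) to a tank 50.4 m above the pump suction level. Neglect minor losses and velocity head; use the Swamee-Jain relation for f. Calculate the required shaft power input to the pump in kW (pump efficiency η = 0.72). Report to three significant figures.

V = 4Q/(πD²) = 1.525 m/s; Re = 8.89×10^4; ε/D = 7.02×10^-4; f = 0.02153
h_f = f(L/D)V²/2g = 17.19 m
Total head H = z + h_f = 50.4 + 17.19 = 67.59 m
P_hyd = ρgQH = 786.0·9.81·0.00845·67.59 = 4.404 kW
P_shaft = P_hyd/η = 4.404/0.72 = 6.117 kW

P_shaft ≈ 6.12 kW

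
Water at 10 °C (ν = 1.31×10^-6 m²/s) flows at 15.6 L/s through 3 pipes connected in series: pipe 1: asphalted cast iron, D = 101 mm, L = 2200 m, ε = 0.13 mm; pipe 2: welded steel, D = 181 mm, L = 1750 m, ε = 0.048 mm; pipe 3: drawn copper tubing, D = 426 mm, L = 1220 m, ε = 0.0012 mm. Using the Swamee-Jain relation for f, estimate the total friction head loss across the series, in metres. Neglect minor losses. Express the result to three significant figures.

H ≈ 98.9 m

Pipe 1: V = 1.947 m/s, Re = 1.50×10^5, ε/D = 0.00129, f = 0.02262, h_1 = f(L/D)V²/2g = 95.21 m
Pipe 2: V = 0.6063 m/s, Re = 8.38×10^4, ε/D = 2.65×10^-4, f = 0.01988, h_2 = f(L/D)V²/2g = 3.602 m
Pipe 3: V = 0.1094 m/s, Re = 3.56×10^4, ε/D = 2.82×10^-6, f = 0.02246, h_3 = f(L/D)V²/2g = 0.03927 m
Series → Q common, losses add: H = Σh = 98.85 m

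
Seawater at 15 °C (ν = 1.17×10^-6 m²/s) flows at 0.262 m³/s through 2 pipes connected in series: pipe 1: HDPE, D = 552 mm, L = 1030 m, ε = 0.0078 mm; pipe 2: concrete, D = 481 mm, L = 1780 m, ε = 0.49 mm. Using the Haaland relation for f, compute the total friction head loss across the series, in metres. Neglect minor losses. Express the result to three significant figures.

Pipe 1: V = 1.095 m/s, Re = 5.17×10^5, ε/D = 1.41×10^-5, f = 0.01315, h_1 = f(L/D)V²/2g = 1.499 m
Pipe 2: V = 1.442 m/s, Re = 5.93×10^5, ε/D = 0.00102, f = 0.02020, h_2 = f(L/D)V²/2g = 7.921 m
Series → Q common, losses add: H = Σh = 9.421 m

H ≈ 9.42 m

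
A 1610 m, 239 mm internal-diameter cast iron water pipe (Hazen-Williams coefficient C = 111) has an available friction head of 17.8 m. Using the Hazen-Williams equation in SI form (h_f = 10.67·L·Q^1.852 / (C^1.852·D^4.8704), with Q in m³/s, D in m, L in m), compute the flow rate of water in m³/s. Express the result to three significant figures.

Q ≈ 0.0630 m³/s

Rearranging: Q = [h_f·C^1.852·D^4.8704 / (10.67·L)]^(1/1.852)
Q = [17.8·111^1.852·0.239^4.8704 / (10.67·1610)]^0.540 = 0.06296 m³/s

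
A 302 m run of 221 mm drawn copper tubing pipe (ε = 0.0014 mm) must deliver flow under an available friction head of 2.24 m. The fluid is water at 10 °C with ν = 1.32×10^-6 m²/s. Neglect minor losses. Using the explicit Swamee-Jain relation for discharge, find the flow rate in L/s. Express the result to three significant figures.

Swamee-Jain (Type II): Q = -0.965·√(gD⁵h_f/L)·ln[ε/(3.7D) + √(3.17ν²L/(gD³h_f))]
√(gD⁵h_f/L) = √(9.81·0.221⁵·2.24/302) = 0.006193
ε/(3.7D) = 1.71×10^-6; √(3.17ν²L/(gD³h_f)) = 8.39×10^-5
Q = -0.965·0.006193·ln(8.557×10^-5) = 0.05598 m³/s
Check: V = 1.46 m/s, Re = 2.44×10^5, f = 0.01501, h_f = 2.23 m ≈ 2.24 m ✓

Q ≈ 56.0 L/s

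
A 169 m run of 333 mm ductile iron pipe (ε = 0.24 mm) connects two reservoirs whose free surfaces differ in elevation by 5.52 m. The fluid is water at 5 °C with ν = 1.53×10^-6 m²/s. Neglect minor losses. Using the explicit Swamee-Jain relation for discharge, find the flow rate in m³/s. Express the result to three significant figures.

Q ≈ 0.294 m³/s

Swamee-Jain (Type II): Q = -0.965·√(gD⁵h_f/L)·ln[ε/(3.7D) + √(3.17ν²L/(gD³h_f))]
√(gD⁵h_f/L) = √(9.81·0.333⁵·5.52/169) = 0.03622
ε/(3.7D) = 1.95×10^-4; √(3.17ν²L/(gD³h_f)) = 2.50×10^-5
Q = -0.965·0.03622·ln(2.198×10^-4) = 0.2944 m³/s
Check: V = 3.38 m/s, Re = 7.36×10^5, f = 0.01879, h_f = 5.55 m ≈ 5.52 m ✓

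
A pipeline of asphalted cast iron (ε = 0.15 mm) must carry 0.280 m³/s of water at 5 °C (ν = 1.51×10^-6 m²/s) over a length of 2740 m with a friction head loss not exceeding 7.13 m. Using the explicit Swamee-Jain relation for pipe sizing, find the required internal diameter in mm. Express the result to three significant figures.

Swamee-Jain (Type III): D = 0.66·[ε^1.25·(LQ²/(gh_f))^4.75 + ν·Q^9.4·(L/(gh_f))^5.2]^0.04
LQ²/(gh_f) = 3.071; L/(gh_f) = 39.17
Term 1 = ε^1.25·(…)^4.75 = 0.00343; Term 2 = ν·Q^9.4·(…)^5.2 = 0.00184
D = 0.66·(0.00343 + 0.00184)^0.04 = 0.5351 m = 535 mm
Check: V = 1.25 m/s, Re = 4.41×10^5, f = 0.01637, h_f = 6.62 m ≈ 7.13 m ✓

D ≈ 535 mm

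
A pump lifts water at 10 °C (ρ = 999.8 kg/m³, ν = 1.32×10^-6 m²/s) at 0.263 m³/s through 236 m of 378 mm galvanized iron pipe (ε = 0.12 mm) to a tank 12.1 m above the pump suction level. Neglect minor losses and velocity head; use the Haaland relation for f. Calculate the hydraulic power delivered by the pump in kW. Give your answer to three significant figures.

V = 4Q/(πD²) = 2.344 m/s; Re = 6.71×10^5; ε/D = 3.17×10^-4; f = 0.01603
h_f = f(L/D)V²/2g = 2.801 m
Total head H = z + h_f = 12.1 + 2.801 = 14.90 m
P_hyd = ρgQH = 999.8·9.81·0.263·14.90 = 38.44 kW

P_hyd ≈ 38.4 kW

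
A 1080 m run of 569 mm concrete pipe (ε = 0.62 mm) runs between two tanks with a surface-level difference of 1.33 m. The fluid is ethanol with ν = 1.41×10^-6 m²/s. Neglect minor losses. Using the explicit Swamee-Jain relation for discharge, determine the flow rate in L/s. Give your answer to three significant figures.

Q ≈ 206 L/s

Swamee-Jain (Type II): Q = -0.965·√(gD⁵h_f/L)·ln[ε/(3.7D) + √(3.17ν²L/(gD³h_f))]
√(gD⁵h_f/L) = √(9.81·0.569⁵·1.33/1080) = 0.02684
ε/(3.7D) = 2.94×10^-4; √(3.17ν²L/(gD³h_f)) = 5.32×10^-5
Q = -0.965·0.02684·ln(3.477×10^-4) = 0.2063 m³/s
Check: V = 0.811 m/s, Re = 3.27×10^5, f = 0.02104, h_f = 1.34 m ≈ 1.33 m ✓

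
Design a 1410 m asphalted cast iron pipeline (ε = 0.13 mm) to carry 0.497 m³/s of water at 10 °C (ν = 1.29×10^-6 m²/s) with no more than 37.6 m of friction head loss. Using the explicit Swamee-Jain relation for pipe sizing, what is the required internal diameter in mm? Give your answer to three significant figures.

D ≈ 420 mm

Swamee-Jain (Type III): D = 0.66·[ε^1.25·(LQ²/(gh_f))^4.75 + ν·Q^9.4·(L/(gh_f))^5.2]^0.04
LQ²/(gh_f) = 0.9442; L/(gh_f) = 3.823
Term 1 = ε^1.25·(…)^4.75 = 1.06×10^-5; Term 2 = ν·Q^9.4·(…)^5.2 = 1.93×10^-6
D = 0.66·(1.06×10^-5 + 1.93×10^-6)^0.04 = 0.4202 m = 420 mm
Check: V = 3.58 m/s, Re = 1.17×10^6, f = 0.01574, h_f = 34.6 m ≈ 37.6 m ✓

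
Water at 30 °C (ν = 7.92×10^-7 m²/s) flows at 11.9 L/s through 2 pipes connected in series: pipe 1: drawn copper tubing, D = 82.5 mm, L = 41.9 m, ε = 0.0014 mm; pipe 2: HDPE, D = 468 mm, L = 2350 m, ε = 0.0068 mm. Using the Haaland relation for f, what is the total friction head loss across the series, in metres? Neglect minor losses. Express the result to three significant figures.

H ≈ 1.97 m

Pipe 1: V = 2.226 m/s, Re = 2.32×10^5, ε/D = 1.70×10^-5, f = 0.01518, h_1 = f(L/D)V²/2g = 1.947 m
Pipe 2: V = 0.06918 m/s, Re = 4.09×10^4, ε/D = 1.45×10^-5, f = 0.02171, h_2 = f(L/D)V²/2g = 0.02660 m
Series → Q common, losses add: H = Σh = 1.974 m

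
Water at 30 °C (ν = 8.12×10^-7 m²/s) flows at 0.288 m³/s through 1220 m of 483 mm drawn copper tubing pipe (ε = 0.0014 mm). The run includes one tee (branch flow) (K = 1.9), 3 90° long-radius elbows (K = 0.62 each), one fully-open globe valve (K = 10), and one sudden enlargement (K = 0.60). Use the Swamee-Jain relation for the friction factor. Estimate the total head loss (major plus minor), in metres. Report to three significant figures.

H_L ≈ 5.56 m

V = 4Q/(πD²) = 1.572 m/s; V²/2g = 0.1259 m
Re = 9.35×10^5, ε/D = 2.90×10^-6 → f = 0.01181 (Swamee-Jain)
Major: h_f = f(L/D)·V²/2g = 0.01181·2526·0.1259 = 3.756 m
Minor: ΣK = 14.4; h_m = ΣK·V²/2g = 1.808 m
Total H_L = 3.756 + 1.808 = 5.565 m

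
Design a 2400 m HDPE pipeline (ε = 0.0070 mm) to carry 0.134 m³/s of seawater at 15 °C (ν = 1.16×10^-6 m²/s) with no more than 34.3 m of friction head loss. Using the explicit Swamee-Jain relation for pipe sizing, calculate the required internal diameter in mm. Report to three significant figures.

Swamee-Jain (Type III): D = 0.66·[ε^1.25·(LQ²/(gh_f))^4.75 + ν·Q^9.4·(L/(gh_f))^5.2]^0.04
LQ²/(gh_f) = 0.1281; L/(gh_f) = 7.133
Term 1 = ε^1.25·(…)^4.75 = 2.07×10^-11; Term 2 = ν·Q^9.4·(…)^5.2 = 1.98×10^-10
D = 0.66·(2.07×10^-11 + 1.98×10^-10)^0.04 = 0.2711 m = 271 mm
Check: V = 2.32 m/s, Re = 5.43×10^5, f = 0.01332, h_f = 32.4 m ≈ 34.3 m ✓

D ≈ 271 mm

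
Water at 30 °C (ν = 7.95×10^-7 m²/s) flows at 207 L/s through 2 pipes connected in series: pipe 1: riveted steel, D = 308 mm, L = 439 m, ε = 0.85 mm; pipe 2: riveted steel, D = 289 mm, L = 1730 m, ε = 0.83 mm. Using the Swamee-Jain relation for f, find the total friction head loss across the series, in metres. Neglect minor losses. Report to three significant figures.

H ≈ 93.5 m

Pipe 1: V = 2.778 m/s, Re = 1.08×10^6, ε/D = 0.00276, f = 0.02576, h_1 = f(L/D)V²/2g = 14.45 m
Pipe 2: V = 3.156 m/s, Re = 1.15×10^6, ε/D = 0.00287, f = 0.02603, h_2 = f(L/D)V²/2g = 79.10 m
Series → Q common, losses add: H = Σh = 93.54 m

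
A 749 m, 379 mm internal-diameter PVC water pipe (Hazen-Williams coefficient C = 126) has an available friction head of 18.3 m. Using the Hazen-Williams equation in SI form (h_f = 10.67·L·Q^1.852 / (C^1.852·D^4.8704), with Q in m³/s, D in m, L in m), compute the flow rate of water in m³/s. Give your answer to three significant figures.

Rearranging: Q = [h_f·C^1.852·D^4.8704 / (10.67·L)]^(1/1.852)
Q = [18.3·126^1.852·0.379^4.8704 / (10.67·749)]^0.540 = 0.3687 m³/s

Q ≈ 0.369 m³/s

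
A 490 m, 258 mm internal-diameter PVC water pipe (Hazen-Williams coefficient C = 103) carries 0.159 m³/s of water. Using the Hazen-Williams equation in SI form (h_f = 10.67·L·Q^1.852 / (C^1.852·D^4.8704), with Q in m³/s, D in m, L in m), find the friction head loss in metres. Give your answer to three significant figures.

h_f ≈ 23.8 m

h_f = 10.67·490·0.159^1.852 / (103^1.852·0.258^4.8704) = 23.84 m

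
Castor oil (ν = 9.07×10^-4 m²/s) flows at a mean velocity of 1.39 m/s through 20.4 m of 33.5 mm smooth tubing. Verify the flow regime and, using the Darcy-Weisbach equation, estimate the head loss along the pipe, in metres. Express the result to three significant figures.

Re = VD/ν = 1.39·0.03350/9.07×10^-4 = 51.3 → laminar (Re < 2300)
f = 64/Re = 1.247
h_f = f(L/D)V²/(2g) = 1.247·(20.4/0.03350)·1.39²/(2·9.81) = 74.76 m

h_f ≈ 74.8 m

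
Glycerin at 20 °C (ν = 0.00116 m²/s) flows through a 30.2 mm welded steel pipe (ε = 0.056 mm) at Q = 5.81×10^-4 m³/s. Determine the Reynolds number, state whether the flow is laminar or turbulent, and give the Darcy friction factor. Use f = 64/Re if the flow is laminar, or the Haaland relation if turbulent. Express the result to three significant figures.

V = 4Q/(πD²) = 0.8111 m/s
Re = VD/ν = 0.8111·0.0302/0.00116 = 21.1
Re < 2300 → laminar → f = 64/Re = 3.031

Re ≈ 21.1; laminar; f = 64/Re ≈ 3.03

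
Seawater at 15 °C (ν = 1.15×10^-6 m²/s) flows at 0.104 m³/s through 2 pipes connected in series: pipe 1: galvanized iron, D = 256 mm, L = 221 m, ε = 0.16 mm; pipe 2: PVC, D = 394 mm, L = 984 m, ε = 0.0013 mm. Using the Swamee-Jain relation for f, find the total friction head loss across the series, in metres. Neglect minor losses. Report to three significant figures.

Pipe 1: V = 2.021 m/s, Re = 4.50×10^5, ε/D = 6.25×10^-4, f = 0.01860, h_1 = f(L/D)V²/2g = 3.342 m
Pipe 2: V = 0.8530 m/s, Re = 2.92×10^5, ε/D = 3.30×10^-6, f = 0.01448, h_2 = f(L/D)V²/2g = 1.341 m
Series → Q common, losses add: H = Σh = 4.683 m

H ≈ 4.68 m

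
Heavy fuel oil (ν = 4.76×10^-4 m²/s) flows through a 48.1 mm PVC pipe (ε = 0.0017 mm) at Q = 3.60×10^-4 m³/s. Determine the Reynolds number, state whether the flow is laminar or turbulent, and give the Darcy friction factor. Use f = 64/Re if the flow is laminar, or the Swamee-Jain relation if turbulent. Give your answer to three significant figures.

V = 4Q/(πD²) = 0.1981 m/s
Re = VD/ν = 0.1981·0.0481/4.76×10^-4 = 20.0
Re < 2300 → laminar → f = 64/Re = 3.197

Re ≈ 20.0; laminar; f = 64/Re ≈ 3.20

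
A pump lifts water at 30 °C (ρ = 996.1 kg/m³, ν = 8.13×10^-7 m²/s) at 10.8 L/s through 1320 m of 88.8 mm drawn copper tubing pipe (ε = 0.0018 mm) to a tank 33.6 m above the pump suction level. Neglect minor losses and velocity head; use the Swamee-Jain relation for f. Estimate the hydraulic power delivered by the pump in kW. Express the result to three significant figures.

P_hyd ≈ 7.40 kW

V = 4Q/(πD²) = 1.744 m/s; Re = 1.90×10^5; ε/D = 2.03×10^-5; f = 0.01586
h_f = f(L/D)V²/2g = 36.54 m
Total head H = z + h_f = 33.6 + 36.54 = 70.14 m
P_hyd = ρgQH = 996.1·9.81·0.0108·70.14 = 7.403 kW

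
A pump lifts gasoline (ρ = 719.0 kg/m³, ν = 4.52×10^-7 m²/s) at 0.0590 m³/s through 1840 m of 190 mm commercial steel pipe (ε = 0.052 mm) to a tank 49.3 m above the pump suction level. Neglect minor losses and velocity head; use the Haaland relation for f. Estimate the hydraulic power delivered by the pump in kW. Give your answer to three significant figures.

P_hyd ≈ 34.3 kW

V = 4Q/(πD²) = 2.081 m/s; Re = 8.75×10^5; ε/D = 2.74×10^-4; f = 0.01545
h_f = f(L/D)V²/2g = 33.01 m
Total head H = z + h_f = 49.3 + 33.01 = 82.31 m
P_hyd = ρgQH = 719.0·9.81·0.0590·82.31 = 34.25 kW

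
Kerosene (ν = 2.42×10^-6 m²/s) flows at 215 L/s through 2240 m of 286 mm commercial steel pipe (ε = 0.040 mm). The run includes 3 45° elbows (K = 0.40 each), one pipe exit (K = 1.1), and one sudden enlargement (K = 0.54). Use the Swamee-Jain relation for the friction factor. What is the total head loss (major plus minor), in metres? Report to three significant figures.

H_L ≈ 70.0 m

V = 4Q/(πD²) = 3.347 m/s; V²/2g = 0.5709 m
Re = 3.96×10^5, ε/D = 1.40×10^-4 → f = 0.01529 (Swamee-Jain)
Major: h_f = f(L/D)·V²/2g = 0.01529·7832·0.5709 = 68.36 m
Minor: ΣK = 2.84; h_m = ΣK·V²/2g = 1.621 m
Total H_L = 68.36 + 1.621 = 69.99 m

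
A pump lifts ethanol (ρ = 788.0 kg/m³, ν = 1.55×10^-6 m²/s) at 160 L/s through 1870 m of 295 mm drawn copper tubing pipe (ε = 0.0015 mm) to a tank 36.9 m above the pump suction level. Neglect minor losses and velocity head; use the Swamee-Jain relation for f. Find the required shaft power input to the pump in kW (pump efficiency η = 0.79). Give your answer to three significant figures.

V = 4Q/(πD²) = 2.341 m/s; Re = 4.46×10^5; ε/D = 5.08×10^-6; f = 0.01344
h_f = f(L/D)V²/2g = 23.80 m
Total head H = z + h_f = 36.9 + 23.80 = 60.70 m
P_hyd = ρgQH = 788.0·9.81·0.160·60.70 = 75.07 kW
P_shaft = P_hyd/η = 75.07/0.79 = 95.03 kW

P_shaft ≈ 95.0 kW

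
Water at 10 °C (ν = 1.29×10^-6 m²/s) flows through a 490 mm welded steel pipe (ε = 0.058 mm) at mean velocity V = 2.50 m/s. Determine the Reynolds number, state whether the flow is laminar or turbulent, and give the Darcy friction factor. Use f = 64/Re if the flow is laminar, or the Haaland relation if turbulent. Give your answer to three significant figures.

Re = VD/ν = 2.500·0.490/1.29×10^-6 = 9.50×10^5
Re > 4000 → turbulent; ε/D = 1.18×10^-4
Haaland: f = 0.01364

Re ≈ 9.50×10^5; turbulent; f ≈ 0.0136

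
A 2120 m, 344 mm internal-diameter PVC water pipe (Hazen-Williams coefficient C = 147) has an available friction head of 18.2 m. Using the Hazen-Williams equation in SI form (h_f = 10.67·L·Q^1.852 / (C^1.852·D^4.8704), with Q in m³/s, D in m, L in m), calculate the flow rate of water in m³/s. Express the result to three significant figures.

Q ≈ 0.190 m³/s

Rearranging: Q = [h_f·C^1.852·D^4.8704 / (10.67·L)]^(1/1.852)
Q = [18.2·147^1.852·0.344^4.8704 / (10.67·2120)]^0.540 = 0.1895 m³/s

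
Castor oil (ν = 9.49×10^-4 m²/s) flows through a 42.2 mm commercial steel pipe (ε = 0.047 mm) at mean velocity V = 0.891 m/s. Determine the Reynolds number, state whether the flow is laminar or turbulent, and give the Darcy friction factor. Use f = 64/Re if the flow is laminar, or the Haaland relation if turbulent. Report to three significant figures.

Re = VD/ν = 0.8910·0.0422/9.49×10^-4 = 39.6
Re < 2300 → laminar → f = 64/Re = 1.615

Re ≈ 39.6; laminar; f = 64/Re ≈ 1.62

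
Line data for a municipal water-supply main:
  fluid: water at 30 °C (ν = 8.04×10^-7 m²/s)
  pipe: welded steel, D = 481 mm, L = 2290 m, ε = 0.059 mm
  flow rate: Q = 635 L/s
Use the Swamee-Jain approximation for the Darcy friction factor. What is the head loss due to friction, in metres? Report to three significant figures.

V = 4Q/(πD²) = 4·0.635/(π·0.481²) = 3.495 m/s
Re = VD/ν = 3.495·0.481/8.04×10^-7 = 2.09×10^6 → turbulent
ε/D = 0.059/481 = 1.23×10^-4
Swamee-Jain: f = 0.01323
h_f = f(L/D)V²/(2g) = 0.01323·(2290/0.481)·3.495²/(2·9.81) = 39.19 m

h_f ≈ 39.2 m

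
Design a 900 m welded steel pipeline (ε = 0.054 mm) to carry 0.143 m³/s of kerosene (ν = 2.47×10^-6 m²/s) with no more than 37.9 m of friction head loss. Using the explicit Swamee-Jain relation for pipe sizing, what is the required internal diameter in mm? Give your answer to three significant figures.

Swamee-Jain (Type III): D = 0.66·[ε^1.25·(LQ²/(gh_f))^4.75 + ν·Q^9.4·(L/(gh_f))^5.2]^0.04
LQ²/(gh_f) = 0.04950; L/(gh_f) = 2.421
Term 1 = ε^1.25·(…)^4.75 = 2.92×10^-12; Term 2 = ν·Q^9.4·(…)^5.2 = 2.81×10^-12
D = 0.66·(2.92×10^-12 + 2.81×10^-12)^0.04 = 0.2344 m = 234 mm
Check: V = 3.32 m/s, Re = 3.15×10^5, f = 0.01647, h_f = 35.4 m ≈ 37.9 m ✓

D ≈ 234 mm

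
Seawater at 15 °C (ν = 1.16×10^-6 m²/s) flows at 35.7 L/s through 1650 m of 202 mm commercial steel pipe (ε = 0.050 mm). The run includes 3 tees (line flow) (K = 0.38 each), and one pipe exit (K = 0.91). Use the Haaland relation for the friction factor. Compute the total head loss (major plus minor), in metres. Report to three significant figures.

V = 4Q/(πD²) = 1.114 m/s; V²/2g = 0.06325 m
Re = 1.94×10^5, ε/D = 2.48×10^-4 → f = 0.01724 (Haaland)
Major: h_f = f(L/D)·V²/2g = 0.01724·8168·0.06325 = 8.909 m
Minor: ΣK = 2.05; h_m = ΣK·V²/2g = 0.1297 m
Total H_L = 8.909 + 0.1297 = 9.039 m

H_L ≈ 9.04 m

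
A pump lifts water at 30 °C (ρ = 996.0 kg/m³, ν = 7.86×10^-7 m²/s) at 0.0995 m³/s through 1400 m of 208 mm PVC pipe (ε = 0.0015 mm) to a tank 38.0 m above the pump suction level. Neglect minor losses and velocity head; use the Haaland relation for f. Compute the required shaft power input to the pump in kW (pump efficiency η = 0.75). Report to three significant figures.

V = 4Q/(πD²) = 2.928 m/s; Re = 7.75×10^5; ε/D = 7.21×10^-6; f = 0.01221
h_f = f(L/D)V²/2g = 35.90 m
Total head H = z + h_f = 38.0 + 35.90 = 73.90 m
P_hyd = ρgQH = 996.0·9.81·0.0995·73.90 = 71.85 kW
P_shaft = P_hyd/η = 71.85/0.75 = 95.80 kW

P_shaft ≈ 95.8 kW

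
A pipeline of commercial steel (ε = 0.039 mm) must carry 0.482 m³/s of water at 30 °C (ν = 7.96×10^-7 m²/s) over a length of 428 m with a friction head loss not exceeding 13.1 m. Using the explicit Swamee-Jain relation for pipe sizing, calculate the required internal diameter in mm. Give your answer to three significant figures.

D ≈ 384 mm

Swamee-Jain (Type III): D = 0.66·[ε^1.25·(LQ²/(gh_f))^4.75 + ν·Q^9.4·(L/(gh_f))^5.2]^0.04
LQ²/(gh_f) = 0.7737; L/(gh_f) = 3.330
Term 1 = ε^1.25·(…)^4.75 = 9.11×10^-7; Term 2 = ν·Q^9.4·(…)^5.2 = 4.35×10^-7
D = 0.66·(9.11×10^-7 + 4.35×10^-7)^0.04 = 0.3843 m = 384 mm
Check: V = 4.15 m/s, Re = 2.01×10^6, f = 0.01290, h_f = 12.6 m ≈ 13.1 m ✓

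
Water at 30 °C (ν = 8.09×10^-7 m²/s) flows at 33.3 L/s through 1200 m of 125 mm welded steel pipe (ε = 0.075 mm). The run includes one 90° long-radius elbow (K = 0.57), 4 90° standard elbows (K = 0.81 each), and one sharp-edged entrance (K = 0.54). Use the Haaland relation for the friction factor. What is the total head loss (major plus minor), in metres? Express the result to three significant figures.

V = 4Q/(πD²) = 2.714 m/s; V²/2g = 0.3753 m
Re = 4.19×10^5, ε/D = 6.00×10^-4 → f = 0.01832 (Haaland)
Major: h_f = f(L/D)·V²/2g = 0.01832·9600·0.3753 = 65.99 m
Minor: ΣK = 4.35; h_m = ΣK·V²/2g = 1.633 m
Total H_L = 65.99 + 1.633 = 67.63 m

H_L ≈ 67.6 m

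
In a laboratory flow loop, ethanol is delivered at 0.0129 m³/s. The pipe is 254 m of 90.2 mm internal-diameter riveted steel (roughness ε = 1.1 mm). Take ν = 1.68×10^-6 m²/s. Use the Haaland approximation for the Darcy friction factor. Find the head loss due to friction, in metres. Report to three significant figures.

h_f ≈ 24.1 m

V = 4Q/(πD²) = 4·0.0129/(π·0.0902²) = 2.019 m/s
Re = VD/ν = 2.019·0.0902/1.68×10^-6 = 1.08×10^5 → turbulent
ε/D = 1.1/90.2 = 0.0122
Haaland: f = 0.04112
h_f = f(L/D)V²/(2g) = 0.04112·(254/0.0902)·2.019²/(2·9.81) = 24.05 m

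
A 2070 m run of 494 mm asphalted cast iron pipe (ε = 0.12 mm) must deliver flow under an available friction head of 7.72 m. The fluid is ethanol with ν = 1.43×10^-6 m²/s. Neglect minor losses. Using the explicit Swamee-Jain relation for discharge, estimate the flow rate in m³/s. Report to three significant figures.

Swamee-Jain (Type II): Q = -0.965·√(gD⁵h_f/L)·ln[ε/(3.7D) + √(3.17ν²L/(gD³h_f))]
√(gD⁵h_f/L) = √(9.81·0.494⁵·7.72/2070) = 0.03281
ε/(3.7D) = 6.57×10^-5; √(3.17ν²L/(gD³h_f)) = 3.83×10^-5
Q = -0.965·0.03281·ln(1.040×10^-4) = 0.2904 m³/s
Check: V = 1.51 m/s, Re = 5.23×10^5, f = 0.01584, h_f = 7.77 m ≈ 7.72 m ✓

Q ≈ 0.290 m³/s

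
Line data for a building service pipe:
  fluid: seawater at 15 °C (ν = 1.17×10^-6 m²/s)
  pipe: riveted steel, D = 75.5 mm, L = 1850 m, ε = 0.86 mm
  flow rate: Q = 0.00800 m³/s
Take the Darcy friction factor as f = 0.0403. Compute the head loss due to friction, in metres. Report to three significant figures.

h_f ≈ 161 m

V = 4Q/(πD²) = 4·0.00800/(π·0.0755²) = 1.787 m/s
h_f = f(L/D)V²/(2g) = 0.04030·(1850/0.0755)·1.787²/(2·9.81) = 160.7 m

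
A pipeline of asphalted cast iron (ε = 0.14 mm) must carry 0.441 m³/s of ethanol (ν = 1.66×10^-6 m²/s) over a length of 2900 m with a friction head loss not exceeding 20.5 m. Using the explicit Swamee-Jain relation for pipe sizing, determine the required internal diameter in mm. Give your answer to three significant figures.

Swamee-Jain (Type III): D = 0.66·[ε^1.25·(LQ²/(gh_f))^4.75 + ν·Q^9.4·(L/(gh_f))^5.2]^0.04
LQ²/(gh_f) = 2.804; L/(gh_f) = 14.42
Term 1 = ε^1.25·(…)^4.75 = 0.00204; Term 2 = ν·Q^9.4·(…)^5.2 = 8.03×10^-4
D = 0.66·(0.00204 + 8.03×10^-4)^0.04 = 0.5220 m = 522 mm
Check: V = 2.06 m/s, Re = 6.48×10^5, f = 0.01583, h_f = 19.0 m ≈ 20.5 m ✓

D ≈ 522 mm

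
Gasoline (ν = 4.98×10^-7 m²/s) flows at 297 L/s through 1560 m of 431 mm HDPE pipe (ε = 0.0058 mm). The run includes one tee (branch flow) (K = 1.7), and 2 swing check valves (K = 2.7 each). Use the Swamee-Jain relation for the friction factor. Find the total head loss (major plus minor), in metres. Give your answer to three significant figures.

H_L ≈ 9.93 m

V = 4Q/(πD²) = 2.036 m/s; V²/2g = 0.2112 m
Re = 1.76×10^6, ε/D = 1.35×10^-5 → f = 0.01103 (Swamee-Jain)
Major: h_f = f(L/D)·V²/2g = 0.01103·3619·0.2112 = 8.434 m
Minor: ΣK = 7.10; h_m = ΣK·V²/2g = 1.500 m
Total H_L = 8.434 + 1.500 = 9.934 m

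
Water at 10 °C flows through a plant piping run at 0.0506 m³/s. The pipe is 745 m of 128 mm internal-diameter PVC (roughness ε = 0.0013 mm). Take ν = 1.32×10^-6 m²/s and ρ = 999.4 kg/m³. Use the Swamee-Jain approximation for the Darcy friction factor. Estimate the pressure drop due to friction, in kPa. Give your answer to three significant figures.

Δp ≈ 625 kPa

V = 4Q/(πD²) = 4·0.0506/(π·0.128²) = 3.932 m/s
Re = VD/ν = 3.932·0.128/1.32×10^-6 = 3.81×10^5 → turbulent
ε/D = 0.0013/128 = 1.02×10^-5
Swamee-Jain: f = 0.01389
h_f = f(L/D)V²/(2g) = 0.01389·(745/0.128)·3.932²/(2·9.81) = 63.70 m
Δp = ρg·h_f = 999.4·9.81·63.70 = 624.5 kPa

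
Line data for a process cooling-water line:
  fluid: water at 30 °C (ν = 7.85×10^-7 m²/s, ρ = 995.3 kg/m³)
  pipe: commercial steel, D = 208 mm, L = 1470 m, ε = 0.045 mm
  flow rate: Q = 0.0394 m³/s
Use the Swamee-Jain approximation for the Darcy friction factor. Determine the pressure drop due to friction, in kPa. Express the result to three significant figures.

Δp ≈ 77.5 kPa

V = 4Q/(πD²) = 4·0.0394/(π·0.208²) = 1.160 m/s
Re = VD/ν = 1.160·0.208/7.85×10^-7 = 3.07×10^5 → turbulent
ε/D = 0.045/208 = 2.16×10^-4
Swamee-Jain: f = 0.01640
h_f = f(L/D)V²/(2g) = 0.01640·(1470/0.208)·1.160²/(2·9.81) = 7.942 m
Δp = ρg·h_f = 995.3·9.81·7.942 = 77.54 kPa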